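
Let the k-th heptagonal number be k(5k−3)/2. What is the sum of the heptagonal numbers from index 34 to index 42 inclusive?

Σ i(5i−3)/2 = (5Σi² − 3Σi) / 2 over i = 34..42.
Σi = 903 − 561 = 342 and Σi² = 25585 − 12529 = 13056.
(5·13056 − 3·342) / 2 = 64254/2 = 32127.

32127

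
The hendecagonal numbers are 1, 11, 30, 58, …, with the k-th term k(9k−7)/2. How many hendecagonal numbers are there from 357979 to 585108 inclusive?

The n-th hendecagonal number is n(9n−7)/2.
Smallest index with value ≥ 357979: n = 283 (giving 359410).
Largest index with value ≤ 585108: n = 360 (giving 581940).
Indices 283 through 360: 78 terms.

78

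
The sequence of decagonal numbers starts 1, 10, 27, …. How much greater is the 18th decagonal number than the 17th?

Consecutive decagonal numbers differ by 8n − 7: here 8·18 − 7 = 137.

137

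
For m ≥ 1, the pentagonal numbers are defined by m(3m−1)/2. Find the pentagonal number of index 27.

The 27th pentagonal number is n(3n−1)/2 with n = 27.
27·(3·27 − 1)/2 = 27·80/2 = 27·40 = 1080.

1080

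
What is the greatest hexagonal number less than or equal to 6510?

Solve n(2n−1) ≤ 6510 for integer n.
n = 57 gives 6441 ≤ 6510, while n = 58 gives 6670 > 6510; so the answer is 6441.

6441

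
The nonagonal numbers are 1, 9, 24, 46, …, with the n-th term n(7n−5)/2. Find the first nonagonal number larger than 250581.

250714

Solve n(7n−5)/2 > 250581 for integer n.
The largest n with value ≤ 250581 is 267 (since 248844 ≤ 250581 < 250714), so the first above is n = 268, value 250714.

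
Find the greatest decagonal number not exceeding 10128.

Solve n(4n−3) ≤ 10128 for integer n.
n = 50 gives 9850 ≤ 10128, while n = 51 gives 10251 > 10128; so the answer is 9850.

9850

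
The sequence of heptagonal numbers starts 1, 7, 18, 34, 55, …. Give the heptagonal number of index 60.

The 60th heptagonal number is n(5n−3)/2 with n = 60.
60·(5·60 − 3)/2 = 60·297/2 = 8910.

8910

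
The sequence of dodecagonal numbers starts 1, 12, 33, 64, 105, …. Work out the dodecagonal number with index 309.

476169

The 309th dodecagonal number is n(5n−4) with n = 309.
309·(5·309 − 4) = 309·1541 = 476169.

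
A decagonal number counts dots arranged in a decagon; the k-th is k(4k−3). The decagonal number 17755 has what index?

67

Set n(4n−3) = 17755, giving 4n² − 3n − 17755 = 0.
The discriminant is 9 + 16·17755 = 284089, and √284089 = 533.
So n = (3 + 533) / 8 = 536/8 = 67.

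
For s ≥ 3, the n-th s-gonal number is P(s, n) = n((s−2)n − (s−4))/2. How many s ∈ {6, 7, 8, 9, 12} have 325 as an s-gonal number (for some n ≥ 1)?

2

s = 6: P(6, 13) = 325. ✓
s = 7: P(7, 11) = 286 and P(7, 12) = 342; 325 is not s-gonal.
s = 8: P(8, 10) = 280 and P(8, 11) = 341; 325 is not s-gonal.
s = 9: P(9, 10) = 325. ✓
s = 12: P(12, 8) = 288 and P(12, 9) = 369; 325 is not s-gonal.
Hits: s ∈ {6, 9} → 2.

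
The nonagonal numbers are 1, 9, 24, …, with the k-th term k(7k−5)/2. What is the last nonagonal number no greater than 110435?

Solve n(7n−5)/2 ≤ 110435 for integer n.
n = 177 gives 109209 ≤ 110435, while n = 178 gives 110449 > 110435; so the answer is 109209.

109209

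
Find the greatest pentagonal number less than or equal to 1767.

1717

Solve n(3n−1)/2 ≤ 1767 for integer n.
n = 34 gives 1717 ≤ 1767, while n = 35 gives 1820 > 1767; so the answer is 1717.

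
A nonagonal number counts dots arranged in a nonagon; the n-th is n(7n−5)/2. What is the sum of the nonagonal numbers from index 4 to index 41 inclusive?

81187

Σ i(7i−5)/2 = (7Σi² − 5Σi) / 2 over i = 4..41.
Σi = 861 − 6 = 855 and Σi² = 23821 − 14 = 23807.
(7·23807 − 5·855) / 2 = 162374/2 = 81187.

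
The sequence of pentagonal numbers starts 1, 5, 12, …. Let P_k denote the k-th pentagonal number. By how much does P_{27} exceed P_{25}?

27·(3·27 − 1)/2 = 1080 and 25·(3·25 − 1)/2 = 925.
Difference: 1080 − 925 = 155.

155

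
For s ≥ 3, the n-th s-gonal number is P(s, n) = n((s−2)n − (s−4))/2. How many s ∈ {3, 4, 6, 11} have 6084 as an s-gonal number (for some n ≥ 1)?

s = 3: P(3, 109) = 5995 and P(3, 110) = 6105; 6084 is not s-gonal.
s = 4: P(4, 78) = 6084. ✓
s = 6: P(6, 55) = 5995 and P(6, 56) = 6216; 6084 is not s-gonal.
s = 11: P(11, 37) = 6031 and P(11, 38) = 6365; 6084 is not s-gonal.
Hits: s ∈ {4} → 1.

1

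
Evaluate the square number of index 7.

The 7th square number is n² with n = 7.
7² = 49.

49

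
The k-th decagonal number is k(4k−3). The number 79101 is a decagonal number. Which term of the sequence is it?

Set n(4n−3) = 79101, giving 4n² − 3n − 79101 = 0.
The discriminant is 9 + 16·79101 = 1265625, and √1265625 = 1125.
So n = (3 + 1125) / 8 = 1128/8 = 141.
Check: 141·(4·141 − 3) = 79101. ✓

141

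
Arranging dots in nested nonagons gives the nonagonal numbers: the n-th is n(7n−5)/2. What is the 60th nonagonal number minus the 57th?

60·(7·60 − 5)/2 = 12450 and 57·(7·57 − 5)/2 = 11229.
Difference: 12450 − 11229 = 1221.

1221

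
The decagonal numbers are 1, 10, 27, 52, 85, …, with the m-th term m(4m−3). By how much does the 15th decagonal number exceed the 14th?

113

Consecutive decagonal numbers differ by 8n − 7: here 8·15 − 7 = 113.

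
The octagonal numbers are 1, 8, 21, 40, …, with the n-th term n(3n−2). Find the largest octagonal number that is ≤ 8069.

8008

Solve n(3n−2) ≤ 8069 for integer n.
n = 52 gives 8008 ≤ 8069, while n = 53 gives 8321 > 8069; so the answer is 8008.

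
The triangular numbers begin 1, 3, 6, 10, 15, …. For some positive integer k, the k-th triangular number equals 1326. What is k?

51

Set n(n+1)/2 = 1326, giving n² + n − 2652 = 0.
The discriminant is 1 + 8·1326 = 10609, and √10609 = 103.
So n = (-1 + 103) / 2 = 102/2 = 51.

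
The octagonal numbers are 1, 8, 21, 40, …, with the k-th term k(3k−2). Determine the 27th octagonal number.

27·(3·27 − 2) = 27·79 = 2133.

2133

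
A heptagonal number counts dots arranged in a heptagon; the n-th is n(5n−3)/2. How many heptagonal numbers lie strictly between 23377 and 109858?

112

The n-th heptagonal number is n(5n−3)/2.
Smallest index with value > 23377: n = 98 (giving 23863).
Largest index with value < 109858: n = 209 (giving 108889).
Indices 98 through 209: 112 terms.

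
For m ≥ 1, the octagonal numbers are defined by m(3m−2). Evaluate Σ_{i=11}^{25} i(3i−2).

14880

Σ i(3i−2) = 3Σi² − 2Σi over i = 11..25.
Σi = 325 − 55 = 270 and Σi² = 5525 − 385 = 5140.
3·5140 − 2·270 = 14880.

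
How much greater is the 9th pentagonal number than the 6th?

9·(3·9 − 1)/2 = 117 and 6·(3·6 − 1)/2 = 51.
Difference: 117 − 51 = 66.

66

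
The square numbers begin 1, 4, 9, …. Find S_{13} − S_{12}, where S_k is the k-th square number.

n² − (n−1)² = 2n − 1, so 13² − 12² = 2·13 − 1 = 25.

25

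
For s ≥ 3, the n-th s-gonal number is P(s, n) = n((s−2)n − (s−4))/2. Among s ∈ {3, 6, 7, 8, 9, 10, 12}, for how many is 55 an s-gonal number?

2

s = 3: P(3, 10) = 55. ✓
s = 6: P(6, 5) = 45 and P(6, 6) = 66; 55 is not s-gonal.
s = 7: P(7, 5) = 55. ✓
s = 8: P(8, 4) = 40 and P(8, 5) = 65; 55 is not s-gonal.
s = 9: P(9, 4) = 46 and P(9, 5) = 75; 55 is not s-gonal.
s = 10: P(10, 4) = 52 and P(10, 5) = 85; 55 is not s-gonal.
s = 12: P(12, 3) = 33 and P(12, 4) = 64; 55 is not s-gonal.
Hits: s ∈ {3, 7} → 2.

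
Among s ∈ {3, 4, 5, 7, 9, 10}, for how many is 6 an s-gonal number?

1

s = 3: P(3, 3) = 6. ✓
s = 4: P(4, 2) = 4 and P(4, 3) = 9; 6 is not s-gonal.
s = 5: P(5, 2) = 5 and P(5, 3) = 12; 6 is not s-gonal.
s = 7: P(7, 1) = 1 and P(7, 2) = 7; 6 is not s-gonal.
s = 9: P(9, 1) = 1 and P(9, 2) = 9; 6 is not s-gonal.
s = 10: P(10, 1) = 1 and P(10, 2) = 10; 6 is not s-gonal.
Hits: s ∈ {3} → 1.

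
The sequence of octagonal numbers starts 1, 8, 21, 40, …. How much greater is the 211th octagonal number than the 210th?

Consecutive octagonal numbers differ by 6n − 5: here 6·211 − 5 = 1261.

1261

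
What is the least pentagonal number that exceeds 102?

Solve n(3n−1)/2 > 102 for integer n.
The largest n with value ≤ 102 is 8 (since 92 ≤ 102 < 117), so the first above is n = 9, value 117.

117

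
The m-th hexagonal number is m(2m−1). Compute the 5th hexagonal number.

45

5·(2·5 − 1) = 5·9 = 45.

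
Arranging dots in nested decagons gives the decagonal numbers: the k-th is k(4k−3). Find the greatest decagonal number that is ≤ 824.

742

Solve n(4n−3) ≤ 824 for integer n.
n = 14 gives 742 ≤ 824, while n = 15 gives 855 > 824; so the answer is 742.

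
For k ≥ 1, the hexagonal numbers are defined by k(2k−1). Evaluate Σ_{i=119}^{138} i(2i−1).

659250

Σ i(2i−1) = 2Σi² − Σi over i = 119..138.
Σi = 9591 − 7021 = 2570 and Σi² = 885569 − 554659 = 330910.
2·330910 − 1·2570 = 659250.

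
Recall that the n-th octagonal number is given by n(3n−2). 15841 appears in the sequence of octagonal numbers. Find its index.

73

Set n(3n−2) = 15841, giving 3n² − 2n − 15841 = 0.
The discriminant is 4 + 12·15841 = 190096, and √190096 = 436.
So n = (2 + 436) / 6 = 438/6 = 73.
Check: 73·(3·73 − 2) = 15841. ✓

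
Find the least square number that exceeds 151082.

Solve n² > 151082 for integer n.
The largest n with value ≤ 151082 is 388 (since 150544 ≤ 151082 < 151321), so the first above is n = 389, value 151321.

151321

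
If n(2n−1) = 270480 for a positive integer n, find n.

368

Set n(2n−1) = 270480, giving 2n² − n − 270480 = 0.
So n = (1 + 1471) / 4 = 1472/4 = 368.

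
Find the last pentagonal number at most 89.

70

Solve n(3n−1)/2 ≤ 89 for integer n.
n = 7 gives 70 ≤ 89, while n = 8 gives 92 > 89; so the answer is 70.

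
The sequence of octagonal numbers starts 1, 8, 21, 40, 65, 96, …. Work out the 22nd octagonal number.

1408

The 22nd octagonal number is n(3n−2) with n = 22.
22·(3·22 − 2) = 22·64 = 1408.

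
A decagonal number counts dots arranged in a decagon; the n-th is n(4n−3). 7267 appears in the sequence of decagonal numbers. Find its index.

Set n(4n−3) = 7267, giving 4n² − 3n − 7267 = 0.
The discriminant is 9 + 16·7267 = 116281, and √116281 = 341.
So n = (3 + 341) / 8 = 344/8 = 43.
Check: 43·(4·43 − 3) = 7267. ✓

43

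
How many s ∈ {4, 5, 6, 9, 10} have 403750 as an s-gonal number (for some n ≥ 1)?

1

s = 4: P(4, 635) = 403225 and P(4, 636) = 404496; 403750 is not s-gonal.
s = 5: P(5, 518) = 402227 and P(5, 519) = 403782; 403750 is not s-gonal.
s = 6: P(6, 449) = 402753 and P(6, 450) = 404550; 403750 is not s-gonal.
s = 9: P(9, 340) = 403750. ✓
s = 10: P(10, 318) = 403542 and P(10, 319) = 406087; 403750 is not s-gonal.
Hits: s ∈ {9} → 1.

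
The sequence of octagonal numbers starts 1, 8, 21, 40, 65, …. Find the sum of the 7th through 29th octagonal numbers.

Σ i(3i−2) = 3Σi² − 2Σi over i = 7..29.
Σi = 435 − 21 = 414 and Σi² = 8555 − 91 = 8464.
3·8464 − 2·414 = 24564.

24564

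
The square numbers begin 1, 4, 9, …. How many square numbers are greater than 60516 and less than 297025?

298

The n-th square number is n².
Smallest index with value > 60516: n = 247 (giving 61009).
Largest index with value < 297025: n = 544 (giving 295936).
Indices 247 through 544: 298 terms.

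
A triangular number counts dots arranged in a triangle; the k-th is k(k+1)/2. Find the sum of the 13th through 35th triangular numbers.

7406

Σ i(i+1)/2 = (Σi² + Σi) / 2 over i = 13..35.
Σi = 630 − 78 = 552 and Σi² = 14910 − 650 = 14260.
(1·14260 + 1·552) / 2 = 14812/2 = 7406.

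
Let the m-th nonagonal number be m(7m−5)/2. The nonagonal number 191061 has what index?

234

Set n(7n−5)/2 = 191061, giving 7n² − 5n − 382122 = 0.
So n = (5 + 3271) / 14 = 3276/14 = 234.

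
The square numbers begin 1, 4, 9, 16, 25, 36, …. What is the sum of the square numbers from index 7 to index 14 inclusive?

Σ_{i=7}^{14} i² = 1015 − 91 = 924.

924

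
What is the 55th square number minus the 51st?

55² = 3025 and 51² = 2601.
Difference: 3025 − 2601 = 424.

424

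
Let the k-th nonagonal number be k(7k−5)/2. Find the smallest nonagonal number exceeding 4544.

Solve n(7n−5)/2 > 4544 for integer n.
The largest n with value ≤ 4544 is 36 (since 4446 ≤ 4544 < 4699), so the first above is n = 37, value 4699.

4699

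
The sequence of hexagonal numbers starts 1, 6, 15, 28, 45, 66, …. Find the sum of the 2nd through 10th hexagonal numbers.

714

Σ i(2i−1) = 2Σi² − Σi over i = 2..10.
Σi = 55 − 1 = 54 and Σi² = 385 − 1 = 384.
2·384 − 1·54 = 714.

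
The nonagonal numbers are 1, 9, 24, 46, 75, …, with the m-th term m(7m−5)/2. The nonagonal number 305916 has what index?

Set n(7n−5)/2 = 305916, giving 7n² − 5n − 611832 = 0.
The discriminant is 25 + 56·305916 = 17131321, and √17131321 = 4139.
So n = (5 + 4139) / 14 = 4144/14 = 296.

296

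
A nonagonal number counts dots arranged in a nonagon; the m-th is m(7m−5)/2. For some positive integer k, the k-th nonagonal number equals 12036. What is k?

Set n(7n−5)/2 = 12036, giving 7n² − 5n − 24072 = 0.
The discriminant is 25 + 56·12036 = 674041, and √674041 = 821.
So n = (5 + 821) / 14 = 826/14 = 59.
Check: 59·(7·59 − 5)/2 = 12036. ✓

59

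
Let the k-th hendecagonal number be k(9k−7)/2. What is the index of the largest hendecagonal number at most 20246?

Solve n(9n−7)/2 ≤ 20246 for integer n.
n = 67 gives 19966 ≤ 20246, while n = 68 gives 20570 > 20246; so the answer is index 67.

67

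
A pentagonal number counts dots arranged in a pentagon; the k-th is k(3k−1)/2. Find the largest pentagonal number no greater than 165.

145

Solve n(3n−1)/2 ≤ 165 for integer n.
n = 10 gives 145 ≤ 165, while n = 11 gives 176 > 165; so the answer is 145.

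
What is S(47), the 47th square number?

2209

The 47th square number is n² with n = 47.
47² = 2209.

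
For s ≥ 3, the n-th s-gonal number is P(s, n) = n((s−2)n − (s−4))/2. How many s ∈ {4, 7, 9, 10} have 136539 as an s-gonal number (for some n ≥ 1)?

s = 4: P(4, 369) = 136161 and P(4, 370) = 136900; 136539 is not s-gonal.
s = 7: P(7, 234) = 136539. ✓
s = 9: P(9, 197) = 135339 and P(9, 198) = 136719; 136539 is not s-gonal.
s = 10: P(10, 185) = 136345 and P(10, 186) = 137826; 136539 is not s-gonal.
Hits: s ∈ {7} → 1.

1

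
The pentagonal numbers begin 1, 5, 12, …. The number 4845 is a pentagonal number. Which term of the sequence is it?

57

Set n(3n−1)/2 = 4845, giving 3n² − n − 9690 = 0.
So n = (1 + 341) / 6 = 342/6 = 57.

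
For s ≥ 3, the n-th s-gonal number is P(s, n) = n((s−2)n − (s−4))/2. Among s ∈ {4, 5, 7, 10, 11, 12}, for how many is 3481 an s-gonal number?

s = 4: P(4, 59) = 3481. ✓
s = 5: P(5, 48) = 3432 and P(5, 49) = 3577; 3481 is not s-gonal.
s = 7: P(7, 37) = 3367 and P(7, 38) = 3553; 3481 is not s-gonal.
s = 10: P(10, 29) = 3277 and P(10, 30) = 3510; 3481 is not s-gonal.
s = 11: P(11, 28) = 3430 and P(11, 29) = 3683; 3481 is not s-gonal.
s = 12: P(12, 26) = 3276 and P(12, 27) = 3537; 3481 is not s-gonal.
Hits: s ∈ {4} → 1.

1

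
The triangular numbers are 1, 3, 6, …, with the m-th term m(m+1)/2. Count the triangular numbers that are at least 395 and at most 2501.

The n-th triangular number is n(n+1)/2.
Smallest index with value ≥ 395: n = 28 (giving 406).
Largest index with value ≤ 2501: n = 70 (giving 2485).
Indices 28 through 70: 43 terms.

43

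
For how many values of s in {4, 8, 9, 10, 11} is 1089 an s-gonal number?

2

s = 4: P(4, 33) = 1089. ✓
s = 8: P(8, 19) = 1045 and P(8, 20) = 1160; 1089 is not s-gonal.
s = 9: P(9, 18) = 1089. ✓
s = 10: P(10, 16) = 976 and P(10, 17) = 1105; 1089 is not s-gonal.
s = 11: P(11, 15) = 960 and P(11, 16) = 1096; 1089 is not s-gonal.
Hits: s ∈ {4, 9} → 2.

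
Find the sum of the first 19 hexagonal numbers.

4750

Σ i(2i−1) = 2Σi² − Σi over i = 1..19.
Σi = 190 and Σi² = 2470.
2·2470 − 1·190 = 4750.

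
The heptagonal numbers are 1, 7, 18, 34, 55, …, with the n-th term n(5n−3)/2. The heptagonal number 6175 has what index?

Set n(5n−3)/2 = 6175, giving 5n² − 3n − 12350 = 0.
The discriminant is 9 + 40·6175 = 247009, and √247009 = 497.
So n = (3 + 497) / 10 = 500/10 = 50.

50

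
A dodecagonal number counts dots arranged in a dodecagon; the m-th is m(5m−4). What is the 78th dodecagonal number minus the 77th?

771

Consecutive dodecagonal numbers differ by 10n − 9: here 10·78 − 9 = 771.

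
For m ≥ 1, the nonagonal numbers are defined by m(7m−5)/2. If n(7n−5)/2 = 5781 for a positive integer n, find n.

41

Set n(7n−5)/2 = 5781, giving 7n² − 5n − 11562 = 0.
The discriminant is 25 + 56·5781 = 323761, and √323761 = 569.
So n = (5 + 569) / 14 = 574/14 = 41.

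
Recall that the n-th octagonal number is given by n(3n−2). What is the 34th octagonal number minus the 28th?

34·(3·34 − 2) = 3400 and 28·(3·28 − 2) = 2296.
Difference: 3400 − 2296 = 1104.

1104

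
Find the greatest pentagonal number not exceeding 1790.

Solve n(3n−1)/2 ≤ 1790 for integer n.
n = 34 gives 1717 ≤ 1790, while n = 35 gives 1820 > 1790; so the answer is 1717.

1717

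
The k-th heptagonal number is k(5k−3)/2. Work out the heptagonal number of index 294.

215649

The 294th heptagonal number is n(5n−3)/2 with n = 294.
294·(5·294 − 3)/2 = 294·1467/2 = 215649.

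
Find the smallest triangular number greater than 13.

Solve n(n+1)/2 > 13 for integer n.
The largest n with value ≤ 13 is 4 (since 10 ≤ 13 < 15), so the first above is n = 5, value 15.

15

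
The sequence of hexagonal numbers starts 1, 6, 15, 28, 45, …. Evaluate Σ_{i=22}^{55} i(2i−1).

106029

Σ i(2i−1) = 2Σi² − Σi over i = 22..55.
Σi = 1540 − 231 = 1309 and Σi² = 56980 − 3311 = 53669.
2·53669 − 1·1309 = 106029.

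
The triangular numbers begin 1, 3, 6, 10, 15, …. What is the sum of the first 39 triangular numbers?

10660

Σ i(i+1)/2 = (Σi² + Σi) / 2 over i = 1..39.
Σi = 780 and Σi² = 20540.
(1·20540 + 1·780) / 2 = 21320/2 = 10660.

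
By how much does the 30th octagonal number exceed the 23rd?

30·(3·30 − 2) = 2640 and 23·(3·23 − 2) = 1541.
Difference: 2640 − 1541 = 1099.

1099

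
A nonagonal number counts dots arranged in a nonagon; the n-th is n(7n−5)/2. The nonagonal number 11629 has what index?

58

Set n(7n−5)/2 = 11629, giving 7n² − 5n − 23258 = 0.
The discriminant is 25 + 56·11629 = 651249, and √651249 = 807.
So n = (5 + 807) / 14 = 812/14 = 58.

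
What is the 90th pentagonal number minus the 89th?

Consecutive pentagonal numbers differ by 3n − 2: here 3·90 − 2 = 268.

268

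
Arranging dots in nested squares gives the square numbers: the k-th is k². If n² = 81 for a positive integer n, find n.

We need n² = 81, so n = √81 = 9.
Check: 9² = 81. ✓

9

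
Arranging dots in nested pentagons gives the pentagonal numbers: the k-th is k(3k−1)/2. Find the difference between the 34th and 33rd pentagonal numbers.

Consecutive pentagonal numbers differ by 3n − 2: here 3·34 − 2 = 100.

100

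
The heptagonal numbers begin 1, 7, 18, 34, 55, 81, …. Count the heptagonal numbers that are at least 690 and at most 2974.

The n-th heptagonal number is n(5n−3)/2.
Smallest index with value ≥ 690: n = 17 (giving 697).
Largest index with value ≤ 2974: n = 34 (giving 2839).
Indices 17 through 34: 18 terms.

18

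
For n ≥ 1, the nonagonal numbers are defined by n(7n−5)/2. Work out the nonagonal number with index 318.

353139

The 318th nonagonal number is n(7n−5)/2 with n = 318.
318·(7·318 − 5)/2 = 318·2221/2 = 353139.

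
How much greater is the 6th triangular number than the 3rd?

6·7/2 = 21 and 3·4/2 = 6.
Difference: 21 − 6 = 15.

15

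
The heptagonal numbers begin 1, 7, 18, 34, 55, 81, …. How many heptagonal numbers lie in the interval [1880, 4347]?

15

The n-th heptagonal number is n(5n−3)/2.
Smallest index with value ≥ 1880: n = 28 (giving 1918).
Largest index with value ≤ 4347: n = 42 (giving 4347).
Indices 28 through 42: 15 terms.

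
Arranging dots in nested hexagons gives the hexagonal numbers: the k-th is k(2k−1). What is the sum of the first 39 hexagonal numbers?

40300

Σ i(2i−1) = 2Σi² − Σi over i = 1..39.
Σi = 780 and Σi² = 20540.
2·20540 − 1·780 = 40300.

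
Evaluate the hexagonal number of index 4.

The 4th hexagonal number is n(2n−1) with n = 4.
4·(2·4 − 1) = 4·7 = 28.

28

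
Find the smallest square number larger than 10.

16

Solve n² > 10 for integer n.
The largest n with value ≤ 10 is 3 (since 9 ≤ 10 < 16), so the first above is n = 4, value 16.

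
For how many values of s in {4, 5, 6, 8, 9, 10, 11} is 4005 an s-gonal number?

s = 4: P(4, 63) = 3969 and P(4, 64) = 4096; 4005 is not s-gonal.
s = 5: P(5, 51) = 3876 and P(5, 52) = 4030; 4005 is not s-gonal.
s = 6: P(6, 45) = 4005. ✓
s = 8: P(8, 36) = 3816 and P(8, 37) = 4033; 4005 is not s-gonal.
s = 9: P(9, 34) = 3961 and P(9, 35) = 4200; 4005 is not s-gonal.
s = 10: P(10, 32) = 4000 and P(10, 33) = 4257; 4005 is not s-gonal.
s = 11: P(11, 30) = 3945 and P(11, 31) = 4216; 4005 is not s-gonal.
Hits: s ∈ {6} → 1.

1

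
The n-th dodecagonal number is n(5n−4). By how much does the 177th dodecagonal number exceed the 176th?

Consecutive dodecagonal numbers differ by 10n − 9: here 10·177 − 9 = 1761.

1761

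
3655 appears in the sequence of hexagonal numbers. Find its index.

43

Set n(2n−1) = 3655, giving 2n² − n − 3655 = 0.
The discriminant is 1 + 8·3655 = 29241, and √29241 = 171.
So n = (1 + 171) / 4 = 172/4 = 43.
Check: 43·(2·43 − 1) = 3655. ✓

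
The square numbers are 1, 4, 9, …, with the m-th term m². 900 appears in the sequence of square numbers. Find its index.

30

We need n² = 900, so n = √900 = 30.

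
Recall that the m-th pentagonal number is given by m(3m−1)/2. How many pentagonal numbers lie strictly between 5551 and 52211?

125

The n-th pentagonal number is n(3n−1)/2.
Smallest index with value > 5551: n = 62 (giving 5735).
Largest index with value < 52211: n = 186 (giving 51801).
Indices 62 through 186: 125 terms.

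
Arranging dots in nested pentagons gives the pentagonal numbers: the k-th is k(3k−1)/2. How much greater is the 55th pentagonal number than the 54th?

Consecutive pentagonal numbers differ by 3n − 2: here 3·55 − 2 = 163.

163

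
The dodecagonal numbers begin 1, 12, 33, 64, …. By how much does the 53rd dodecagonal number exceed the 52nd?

521

Consecutive dodecagonal numbers differ by 10n − 9: here 10·53 − 9 = 521.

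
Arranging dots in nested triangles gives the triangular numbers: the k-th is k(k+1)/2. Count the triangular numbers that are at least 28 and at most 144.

The n-th triangular number is n(n+1)/2.
Smallest index with value ≥ 28: n = 7 (giving 28).
Largest index with value ≤ 144: n = 16 (giving 136).
Indices 7 through 16: 10 terms.

10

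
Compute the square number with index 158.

24964

The 158th square number is n² with n = 158.
158² = 24964.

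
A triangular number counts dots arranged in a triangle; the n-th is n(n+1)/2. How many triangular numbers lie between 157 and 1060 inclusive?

The n-th triangular number is n(n+1)/2.
Smallest index with value ≥ 157: n = 18 (giving 171).
Largest index with value ≤ 1060: n = 45 (giving 1035).
Indices 18 through 45: 28 terms.

28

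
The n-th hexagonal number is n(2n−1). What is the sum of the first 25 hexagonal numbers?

Σ i(2i−1) = 2Σi² − Σi over i = 1..25.
Σi = 325 and Σi² = 5525.
2·5525 − 1·325 = 10725.

10725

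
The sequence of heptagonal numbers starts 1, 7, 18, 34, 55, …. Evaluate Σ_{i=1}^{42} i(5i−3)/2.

62608

Σ i(5i−3)/2 = (5Σi² − 3Σi) / 2 over i = 1..42.
Σi = 903 and Σi² = 25585.
(5·25585 − 3·903) / 2 = 125216/2 = 62608.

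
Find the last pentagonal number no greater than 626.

Solve n(3n−1)/2 ≤ 626 for integer n.
n = 20 gives 590 ≤ 626, while n = 21 gives 651 > 626; so the answer is 590.

590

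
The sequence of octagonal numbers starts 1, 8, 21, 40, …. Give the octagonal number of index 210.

The 210th octagonal number is n(3n−2) with n = 210.
210·(3·210 − 2) = 210·628 = 131880.

131880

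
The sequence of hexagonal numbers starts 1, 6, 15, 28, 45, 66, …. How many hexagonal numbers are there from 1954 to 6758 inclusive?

The n-th hexagonal number is n(2n−1).
Smallest index with value ≥ 1954: n = 32 (giving 2016).
Largest index with value ≤ 6758: n = 58 (giving 6670).
Indices 32 through 58: 27 terms.

27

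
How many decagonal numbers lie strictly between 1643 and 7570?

23

The n-th decagonal number is n(4n−3).
Smallest index with value > 1643: n = 21 (giving 1701).
Largest index with value < 7570: n = 43 (giving 7267).
Indices 21 through 43: 23 terms.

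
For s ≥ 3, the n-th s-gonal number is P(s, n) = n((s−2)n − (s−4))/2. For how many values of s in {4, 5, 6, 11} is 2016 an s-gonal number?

s = 4: P(4, 44) = 1936 and P(4, 45) = 2025; 2016 is not s-gonal.
s = 5: P(5, 36) = 1926 and P(5, 37) = 2035; 2016 is not s-gonal.
s = 6: P(6, 32) = 2016. ✓
s = 11: P(11, 21) = 1911 and P(11, 22) = 2101; 2016 is not s-gonal.
Hits: s ∈ {6} → 1.

1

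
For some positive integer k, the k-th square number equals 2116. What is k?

46

We need n² = 2116, so n = √2116 = 46.
Check: 46² = 2116. ✓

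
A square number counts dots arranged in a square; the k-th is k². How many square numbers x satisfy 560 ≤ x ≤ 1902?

20

The n-th square number is n².
Smallest index with value ≥ 560: n = 24 (giving 576).
Largest index with value ≤ 1902: n = 43 (giving 1849).
Indices 24 through 43: 20 terms.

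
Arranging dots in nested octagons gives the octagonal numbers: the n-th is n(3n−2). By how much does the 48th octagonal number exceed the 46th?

48·(3·48 − 2) = 6816 and 46·(3·46 − 2) = 6256.
Difference: 6816 − 6256 = 560.

560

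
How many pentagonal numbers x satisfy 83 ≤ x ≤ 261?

The n-th pentagonal number is n(3n−1)/2.
Smallest index with value ≥ 83: n = 8 (giving 92).
Largest index with value ≤ 261: n = 13 (giving 247).
Indices 8 through 13: 6 terms.

6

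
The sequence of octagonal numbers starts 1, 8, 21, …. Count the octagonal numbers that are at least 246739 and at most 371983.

The n-th octagonal number is n(3n−2).
Smallest index with value ≥ 246739: n = 288 (giving 248256).
Largest index with value ≤ 371983: n = 352 (giving 371008).
Indices 288 through 352: 65 terms.

65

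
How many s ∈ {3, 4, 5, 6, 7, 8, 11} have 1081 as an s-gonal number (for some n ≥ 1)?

s = 3: P(3, 46) = 1081. ✓
s = 4: P(4, 32) = 1024 and P(4, 33) = 1089; 1081 is not s-gonal.
s = 5: P(5, 27) = 1080 and P(5, 28) = 1162; 1081 is not s-gonal.
s = 6: P(6, 23) = 1035 and P(6, 24) = 1128; 1081 is not s-gonal.
s = 7: P(7, 21) = 1071 and P(7, 22) = 1177; 1081 is not s-gonal.
s = 8: P(8, 19) = 1045 and P(8, 20) = 1160; 1081 is not s-gonal.
s = 11: P(11, 15) = 960 and P(11, 16) = 1096; 1081 is not s-gonal.
Hits: s ∈ {3} → 1.

1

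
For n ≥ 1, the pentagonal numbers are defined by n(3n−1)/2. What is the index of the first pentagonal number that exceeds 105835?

266

Solve n(3n−1)/2 > 105835 for integer n.
The largest n with value ≤ 105835 is 265 (since 105205 ≤ 105835 < 106001), so the first above is n = 266, value 106001.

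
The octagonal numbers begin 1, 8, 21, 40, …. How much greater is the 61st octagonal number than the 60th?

361

Consecutive octagonal numbers differ by 6n − 5: here 6·61 − 5 = 361.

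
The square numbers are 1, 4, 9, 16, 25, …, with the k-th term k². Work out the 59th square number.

The 59th square number is n² with n = 59.
59² = 3481.

3481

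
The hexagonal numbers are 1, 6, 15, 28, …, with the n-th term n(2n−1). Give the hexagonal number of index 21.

The 21st hexagonal number is n(2n−1) with n = 21.
21·(2·21 − 1) = 21·41 = 861.

861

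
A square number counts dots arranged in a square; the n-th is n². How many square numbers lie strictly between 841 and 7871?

59

The n-th square number is n².
Smallest index with value > 841: n = 30 (giving 900).
Largest index with value < 7871: n = 88 (giving 7744).
Indices 30 through 88: 59 terms.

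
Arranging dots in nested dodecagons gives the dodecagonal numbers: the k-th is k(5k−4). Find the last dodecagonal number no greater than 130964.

130572

Solve n(5n−4) ≤ 130964 for integer n.
n = 162 gives 130572 ≤ 130964, while n = 163 gives 132193 > 130964; so the answer is 130572.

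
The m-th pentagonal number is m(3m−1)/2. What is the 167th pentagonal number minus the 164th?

1488

167·(3·167 − 1)/2 = 41750 and 164·(3·164 − 1)/2 = 40262.
Difference: 41750 − 40262 = 1488.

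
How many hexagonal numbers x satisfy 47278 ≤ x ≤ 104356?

75

The n-th hexagonal number is n(2n−1).
Smallest index with value ≥ 47278: n = 154 (giving 47278).
Largest index with value ≤ 104356: n = 228 (giving 103740).
Indices 154 through 228: 75 terms.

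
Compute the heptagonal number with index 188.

88078

188·(5·188 − 3)/2 = 188·937/2 = 88078.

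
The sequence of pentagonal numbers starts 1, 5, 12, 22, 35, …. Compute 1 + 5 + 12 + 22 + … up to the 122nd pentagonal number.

Σ i(3i−1)/2 = (3Σi² − Σi) / 2 over i = 1..122.
Σi = 7503 and Σi² = 612745.
(3·612745 − 1·7503) / 2 = 1830732/2 = 915366.

915366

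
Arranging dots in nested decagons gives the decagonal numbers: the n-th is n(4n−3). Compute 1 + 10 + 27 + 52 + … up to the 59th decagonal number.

275530

Σ i(4i−3) = 4Σi² − 3Σi over i = 1..59.
Σi = 1770 and Σi² = 70210.
4·70210 − 3·1770 = 275530.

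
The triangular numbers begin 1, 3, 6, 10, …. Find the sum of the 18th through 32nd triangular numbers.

5015

Σ i(i+1)/2 = (Σi² + Σi) / 2 over i = 18..32.
Σi = 528 − 153 = 375 and Σi² = 11440 − 1785 = 9655.
(1·9655 + 1·375) / 2 = 10030/2 = 5015.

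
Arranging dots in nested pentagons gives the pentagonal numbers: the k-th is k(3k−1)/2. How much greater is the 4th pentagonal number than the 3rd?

Consecutive pentagonal numbers differ by 3n − 2: here 3·4 − 2 = 10.

10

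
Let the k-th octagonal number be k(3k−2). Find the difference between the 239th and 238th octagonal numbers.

Consecutive octagonal numbers differ by 6n − 5: here 6·239 − 5 = 1429.

1429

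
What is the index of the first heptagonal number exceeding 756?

18

Solve n(5n−3)/2 > 756 for integer n.
The largest n with value ≤ 756 is 17 (since 697 ≤ 756 < 783), so the first above is n = 18, value 783.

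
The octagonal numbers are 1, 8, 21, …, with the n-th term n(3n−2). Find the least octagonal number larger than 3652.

Solve n(3n−2) > 3652 for integer n.
The largest n with value ≤ 3652 is 35 (since 3605 ≤ 3652 < 3816), so the first above is n = 36, value 3816.

3816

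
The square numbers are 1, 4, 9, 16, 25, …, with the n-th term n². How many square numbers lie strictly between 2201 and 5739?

The n-th square number is n².
Smallest index with value > 2201: n = 47 (giving 2209).
Largest index with value < 5739: n = 75 (giving 5625).
Indices 47 through 75: 29 terms.

29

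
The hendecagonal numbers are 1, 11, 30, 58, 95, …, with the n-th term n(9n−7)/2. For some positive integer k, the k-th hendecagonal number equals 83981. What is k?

Set n(9n−7)/2 = 83981, giving 9n² − 7n − 167962 = 0.
The discriminant is 49 + 72·83981 = 6046681, and √6046681 = 2459.
So n = (7 + 2459) / 18 = 2466/18 = 137.

137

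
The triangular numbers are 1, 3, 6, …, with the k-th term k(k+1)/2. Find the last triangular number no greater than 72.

66

Solve n(n+1)/2 ≤ 72 for integer n.
n = 11 gives 66 ≤ 72, while n = 12 gives 78 > 72; so the answer is 66.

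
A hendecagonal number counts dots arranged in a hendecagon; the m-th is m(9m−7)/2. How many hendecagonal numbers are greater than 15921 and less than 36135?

The n-th hendecagonal number is n(9n−7)/2.
Smallest index with value > 15921: n = 60 (giving 15990).
Largest index with value < 36135: n = 89 (giving 35333).
Indices 60 through 89: 30 terms.

30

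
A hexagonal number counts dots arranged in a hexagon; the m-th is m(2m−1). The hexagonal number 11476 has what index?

Set n(2n−1) = 11476, giving 2n² − n − 11476 = 0.
So n = (1 + 303) / 4 = 304/4 = 76.
Check: 76·(2·76 − 1) = 11476. ✓

76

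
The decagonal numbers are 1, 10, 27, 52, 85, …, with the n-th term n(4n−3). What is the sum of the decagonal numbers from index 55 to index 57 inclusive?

37136

Σ i(4i−3) = 4Σi² − 3Σi over i = 55..57.
Σi = 1653 − 1485 = 168 and Σi² = 63365 − 53955 = 9410.
4·9410 − 3·168 = 37136.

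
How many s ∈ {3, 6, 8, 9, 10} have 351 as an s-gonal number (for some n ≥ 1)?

s = 3: P(3, 26) = 351. ✓
s = 6: P(6, 13) = 325 and P(6, 14) = 378; 351 is not s-gonal.
s = 8: P(8, 11) = 341 and P(8, 12) = 408; 351 is not s-gonal.
s = 9: P(9, 10) = 325 and P(9, 11) = 396; 351 is not s-gonal.
s = 10: P(10, 9) = 297 and P(10, 10) = 370; 351 is not s-gonal.
Hits: s ∈ {3} → 1.

1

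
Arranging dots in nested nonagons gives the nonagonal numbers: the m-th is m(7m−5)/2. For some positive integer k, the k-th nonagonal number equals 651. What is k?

Set n(7n−5)/2 = 651, giving 7n² − 5n − 1302 = 0.
The discriminant is 25 + 56·651 = 36481, and √36481 = 191.
So n = (5 + 191) / 14 = 196/14 = 14.
Check: 14·(7·14 − 5)/2 = 651. ✓

14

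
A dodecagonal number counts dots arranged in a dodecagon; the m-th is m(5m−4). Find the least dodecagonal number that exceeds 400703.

402144

Solve n(5n−4) > 400703 for integer n.
The largest n with value ≤ 400703 is 283 (since 399313 ≤ 400703 < 402144), so the first above is n = 284, value 402144.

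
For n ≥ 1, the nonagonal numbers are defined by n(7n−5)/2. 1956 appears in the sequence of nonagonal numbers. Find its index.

Set n(7n−5)/2 = 1956, giving 7n² − 5n − 3912 = 0.
So n = (5 + 331) / 14 = 336/14 = 24.

24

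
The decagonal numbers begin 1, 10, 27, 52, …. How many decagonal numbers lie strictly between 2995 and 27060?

55

The n-th decagonal number is n(4n−3).
Smallest index with value > 2995: n = 28 (giving 3052).
Largest index with value < 27060: n = 82 (giving 26650).
Indices 28 through 82: 55 terms.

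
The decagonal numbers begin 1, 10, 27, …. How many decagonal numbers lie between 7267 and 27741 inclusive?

41

The n-th decagonal number is n(4n−3).
Smallest index with value ≥ 7267: n = 43 (giving 7267).
Largest index with value ≤ 27741: n = 83 (giving 27307).
Indices 43 through 83: 41 terms.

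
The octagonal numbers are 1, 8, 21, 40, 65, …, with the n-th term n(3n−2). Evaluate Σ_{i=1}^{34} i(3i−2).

Σ i(3i−2) = 3Σi² − 2Σi over i = 1..34.
Σi = 595 and Σi² = 13685.
3·13685 − 2·595 = 39865.

39865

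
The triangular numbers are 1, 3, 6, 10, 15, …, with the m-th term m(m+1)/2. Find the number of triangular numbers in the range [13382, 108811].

The n-th triangular number is n(n+1)/2.
Smallest index with value ≥ 13382: n = 164 (giving 13530).
Largest index with value ≤ 108811: n = 466 (giving 108811).
Indices 164 through 466: 303 terms.

303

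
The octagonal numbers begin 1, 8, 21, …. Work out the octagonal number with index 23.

23·(3·23 − 2) = 23·67 = 1541.

1541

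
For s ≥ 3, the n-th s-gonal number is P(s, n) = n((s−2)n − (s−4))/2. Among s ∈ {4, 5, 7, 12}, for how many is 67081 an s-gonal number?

s = 4: P(4, 259) = 67081. ✓
s = 5: P(5, 211) = 66676 and P(5, 212) = 67310; 67081 is not s-gonal.
s = 7: P(7, 164) = 66994 and P(7, 165) = 67815; 67081 is not s-gonal.
s = 12: P(12, 116) = 66816 and P(12, 117) = 67977; 67081 is not s-gonal.
Hits: s ∈ {4} → 1.

1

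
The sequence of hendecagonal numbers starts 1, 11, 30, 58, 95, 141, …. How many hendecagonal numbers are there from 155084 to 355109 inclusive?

95

The n-th hendecagonal number is n(9n−7)/2.
Smallest index with value ≥ 155084: n = 187 (giving 156706).
Largest index with value ≤ 355109: n = 281 (giving 354341).
Indices 187 through 281: 95 terms.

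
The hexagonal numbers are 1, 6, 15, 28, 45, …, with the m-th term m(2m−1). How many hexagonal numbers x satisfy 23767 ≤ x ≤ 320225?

The n-th hexagonal number is n(2n−1).
Smallest index with value ≥ 23767: n = 110 (giving 24090).
Largest index with value ≤ 320225: n = 400 (giving 319600).
Indices 110 through 400: 291 terms.

291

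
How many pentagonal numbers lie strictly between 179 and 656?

The n-th pentagonal number is n(3n−1)/2.
Smallest index with value > 179: n = 12 (giving 210).
Largest index with value < 656: n = 21 (giving 651).
Indices 12 through 21: 10 terms.

10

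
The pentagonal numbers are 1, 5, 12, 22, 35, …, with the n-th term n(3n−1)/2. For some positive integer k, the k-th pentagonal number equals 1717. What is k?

34

Set n(3n−1)/2 = 1717, giving 3n² − n − 3434 = 0.
The discriminant is 1 + 24·1717 = 41209, and √41209 = 203.
So n = (1 + 203) / 6 = 204/6 = 34.
Check: 34·(3·34 − 1)/2 = 1717. ✓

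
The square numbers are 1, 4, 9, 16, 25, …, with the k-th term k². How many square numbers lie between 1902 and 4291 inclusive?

22

The n-th square number is n².
Smallest index with value ≥ 1902: n = 44 (giving 1936).
Largest index with value ≤ 4291: n = 65 (giving 4225).
Indices 44 through 65: 22 terms.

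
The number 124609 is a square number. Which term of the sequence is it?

We need n² = 124609, so n = √124609 = 353.

353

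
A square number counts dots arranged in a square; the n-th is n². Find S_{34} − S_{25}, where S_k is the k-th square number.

34² = 1156 and 25² = 625.
Difference: 1156 − 625 = 531.

531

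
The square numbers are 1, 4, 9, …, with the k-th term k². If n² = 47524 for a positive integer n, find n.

218

We need n² = 47524, so n = √47524 = 218.
Check: 218² = 47524. ✓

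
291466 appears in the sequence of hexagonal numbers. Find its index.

382

Set n(2n−1) = 291466, giving 2n² − n − 291466 = 0.
The discriminant is 1 + 8·291466 = 2331729, and √2331729 = 1527.
So n = (1 + 1527) / 4 = 1528/4 = 382.
Check: 382·(2·382 − 1) = 291466. ✓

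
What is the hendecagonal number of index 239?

The 239th hendecagonal number is n(9n−7)/2 with n = 239.
239·(9·239 − 7)/2 = 239·2144/2 = 239·1072 = 256208.

256208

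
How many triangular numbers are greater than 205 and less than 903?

22

The n-th triangular number is n(n+1)/2.
Smallest index with value > 205: n = 20 (giving 210).
Largest index with value < 903: n = 41 (giving 861).
Indices 20 through 41: 22 terms.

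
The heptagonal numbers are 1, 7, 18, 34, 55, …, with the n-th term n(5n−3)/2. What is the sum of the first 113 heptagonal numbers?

Σ i(5i−3)/2 = (5Σi² − 3Σi) / 2 over i = 1..113.
Σi = 6441 and Σi² = 487369.
(5·487369 − 3·6441) / 2 = 2417522/2 = 1208761.

1208761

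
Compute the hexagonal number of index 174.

174·(2·174 − 1) = 174·347 = 60378.

60378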